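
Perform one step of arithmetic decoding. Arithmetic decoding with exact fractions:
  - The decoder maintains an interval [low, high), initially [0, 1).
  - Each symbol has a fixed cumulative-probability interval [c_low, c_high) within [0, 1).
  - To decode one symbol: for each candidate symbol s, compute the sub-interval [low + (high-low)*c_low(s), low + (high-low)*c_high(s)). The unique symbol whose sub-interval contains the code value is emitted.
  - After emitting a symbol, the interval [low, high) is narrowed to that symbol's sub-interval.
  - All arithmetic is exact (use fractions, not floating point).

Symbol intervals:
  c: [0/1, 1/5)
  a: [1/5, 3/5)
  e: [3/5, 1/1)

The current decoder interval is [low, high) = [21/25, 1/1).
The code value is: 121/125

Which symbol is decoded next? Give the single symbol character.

Interval width = high − low = 1/1 − 21/25 = 4/25
Scaled code = (code − low) / width = (121/125 − 21/25) / 4/25 = 4/5
  c: [0/1, 1/5) 
  a: [1/5, 3/5) 
  e: [3/5, 1/1) ← scaled code falls here ✓

Answer: e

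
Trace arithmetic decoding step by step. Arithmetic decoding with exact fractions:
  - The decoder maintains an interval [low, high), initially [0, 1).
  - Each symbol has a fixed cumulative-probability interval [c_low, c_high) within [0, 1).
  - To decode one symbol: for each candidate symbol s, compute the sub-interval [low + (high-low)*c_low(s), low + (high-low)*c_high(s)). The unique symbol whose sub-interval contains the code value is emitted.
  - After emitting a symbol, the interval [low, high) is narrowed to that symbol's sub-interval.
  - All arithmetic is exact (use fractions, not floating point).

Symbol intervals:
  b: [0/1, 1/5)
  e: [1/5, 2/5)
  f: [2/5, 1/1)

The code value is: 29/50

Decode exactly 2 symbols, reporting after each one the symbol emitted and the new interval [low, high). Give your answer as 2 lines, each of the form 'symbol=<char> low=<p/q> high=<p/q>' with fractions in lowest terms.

Answer: symbol=f low=2/5 high=1/1
symbol=e low=13/25 high=16/25

Derivation:
Step 1: interval [0/1, 1/1), width = 1/1 - 0/1 = 1/1
  'b': [0/1 + 1/1*0/1, 0/1 + 1/1*1/5) = [0/1, 1/5)
  'e': [0/1 + 1/1*1/5, 0/1 + 1/1*2/5) = [1/5, 2/5)
  'f': [0/1 + 1/1*2/5, 0/1 + 1/1*1/1) = [2/5, 1/1) <- contains code 29/50
  emit 'f', narrow to [2/5, 1/1)
Step 2: interval [2/5, 1/1), width = 1/1 - 2/5 = 3/5
  'b': [2/5 + 3/5*0/1, 2/5 + 3/5*1/5) = [2/5, 13/25)
  'e': [2/5 + 3/5*1/5, 2/5 + 3/5*2/5) = [13/25, 16/25) <- contains code 29/50
  'f': [2/5 + 3/5*2/5, 2/5 + 3/5*1/1) = [16/25, 1/1)
  emit 'e', narrow to [13/25, 16/25)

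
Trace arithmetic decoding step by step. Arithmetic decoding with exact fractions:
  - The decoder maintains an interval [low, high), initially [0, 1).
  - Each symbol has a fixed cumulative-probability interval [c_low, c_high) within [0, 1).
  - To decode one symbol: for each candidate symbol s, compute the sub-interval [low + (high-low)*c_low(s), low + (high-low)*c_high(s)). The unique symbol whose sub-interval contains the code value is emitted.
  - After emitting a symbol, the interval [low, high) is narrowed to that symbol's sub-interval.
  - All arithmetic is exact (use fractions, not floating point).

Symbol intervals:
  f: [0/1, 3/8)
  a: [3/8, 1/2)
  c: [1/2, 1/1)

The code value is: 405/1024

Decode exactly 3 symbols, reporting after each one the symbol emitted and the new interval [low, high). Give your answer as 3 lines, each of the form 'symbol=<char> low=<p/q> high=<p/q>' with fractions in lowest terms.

Answer: symbol=a low=3/8 high=1/2
symbol=f low=3/8 high=27/64
symbol=a low=201/512 high=51/128

Derivation:
Step 1: interval [0/1, 1/1), width = 1/1 - 0/1 = 1/1
  'f': [0/1 + 1/1*0/1, 0/1 + 1/1*3/8) = [0/1, 3/8)
  'a': [0/1 + 1/1*3/8, 0/1 + 1/1*1/2) = [3/8, 1/2) <- contains code 405/1024
  'c': [0/1 + 1/1*1/2, 0/1 + 1/1*1/1) = [1/2, 1/1)
  emit 'a', narrow to [3/8, 1/2)
Step 2: interval [3/8, 1/2), width = 1/2 - 3/8 = 1/8
  'f': [3/8 + 1/8*0/1, 3/8 + 1/8*3/8) = [3/8, 27/64) <- contains code 405/1024
  'a': [3/8 + 1/8*3/8, 3/8 + 1/8*1/2) = [27/64, 7/16)
  'c': [3/8 + 1/8*1/2, 3/8 + 1/8*1/1) = [7/16, 1/2)
  emit 'f', narrow to [3/8, 27/64)
Step 3: interval [3/8, 27/64), width = 27/64 - 3/8 = 3/64
  'f': [3/8 + 3/64*0/1, 3/8 + 3/64*3/8) = [3/8, 201/512)
  'a': [3/8 + 3/64*3/8, 3/8 + 3/64*1/2) = [201/512, 51/128) <- contains code 405/1024
  'c': [3/8 + 3/64*1/2, 3/8 + 3/64*1/1) = [51/128, 27/64)
  emit 'a', narrow to [201/512, 51/128)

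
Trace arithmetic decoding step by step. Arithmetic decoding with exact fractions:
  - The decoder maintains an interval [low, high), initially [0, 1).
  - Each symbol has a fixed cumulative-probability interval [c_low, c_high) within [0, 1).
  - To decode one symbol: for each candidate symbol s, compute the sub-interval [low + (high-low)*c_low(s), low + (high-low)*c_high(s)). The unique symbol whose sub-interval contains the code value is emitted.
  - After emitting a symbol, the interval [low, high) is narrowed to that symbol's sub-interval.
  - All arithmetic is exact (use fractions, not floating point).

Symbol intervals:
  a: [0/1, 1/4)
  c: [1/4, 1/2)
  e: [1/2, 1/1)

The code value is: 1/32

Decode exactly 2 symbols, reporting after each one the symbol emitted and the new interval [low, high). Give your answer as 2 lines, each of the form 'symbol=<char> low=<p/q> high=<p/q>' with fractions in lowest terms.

Step 1: interval [0/1, 1/1), width = 1/1 - 0/1 = 1/1
  'a': [0/1 + 1/1*0/1, 0/1 + 1/1*1/4) = [0/1, 1/4) <- contains code 1/32
  'c': [0/1 + 1/1*1/4, 0/1 + 1/1*1/2) = [1/4, 1/2)
  'e': [0/1 + 1/1*1/2, 0/1 + 1/1*1/1) = [1/2, 1/1)
  emit 'a', narrow to [0/1, 1/4)
Step 2: interval [0/1, 1/4), width = 1/4 - 0/1 = 1/4
  'a': [0/1 + 1/4*0/1, 0/1 + 1/4*1/4) = [0/1, 1/16) <- contains code 1/32
  'c': [0/1 + 1/4*1/4, 0/1 + 1/4*1/2) = [1/16, 1/8)
  'e': [0/1 + 1/4*1/2, 0/1 + 1/4*1/1) = [1/8, 1/4)
  emit 'a', narrow to [0/1, 1/16)

Answer: symbol=a low=0/1 high=1/4
symbol=a low=0/1 high=1/16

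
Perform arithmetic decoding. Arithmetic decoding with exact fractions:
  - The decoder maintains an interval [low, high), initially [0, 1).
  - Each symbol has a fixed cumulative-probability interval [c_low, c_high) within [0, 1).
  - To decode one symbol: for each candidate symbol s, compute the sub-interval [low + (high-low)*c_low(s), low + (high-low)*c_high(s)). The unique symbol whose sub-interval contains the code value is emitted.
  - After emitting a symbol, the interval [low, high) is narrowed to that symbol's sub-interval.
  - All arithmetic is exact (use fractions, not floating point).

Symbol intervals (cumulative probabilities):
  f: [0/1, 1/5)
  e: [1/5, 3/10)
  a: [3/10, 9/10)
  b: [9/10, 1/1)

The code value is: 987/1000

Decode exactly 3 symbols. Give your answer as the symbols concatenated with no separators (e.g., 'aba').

Answer: bab

Derivation:
Step 1: interval [0/1, 1/1), width = 1/1 - 0/1 = 1/1
  'f': [0/1 + 1/1*0/1, 0/1 + 1/1*1/5) = [0/1, 1/5)
  'e': [0/1 + 1/1*1/5, 0/1 + 1/1*3/10) = [1/5, 3/10)
  'a': [0/1 + 1/1*3/10, 0/1 + 1/1*9/10) = [3/10, 9/10)
  'b': [0/1 + 1/1*9/10, 0/1 + 1/1*1/1) = [9/10, 1/1) <- contains code 987/1000
  emit 'b', narrow to [9/10, 1/1)
Step 2: interval [9/10, 1/1), width = 1/1 - 9/10 = 1/10
  'f': [9/10 + 1/10*0/1, 9/10 + 1/10*1/5) = [9/10, 23/25)
  'e': [9/10 + 1/10*1/5, 9/10 + 1/10*3/10) = [23/25, 93/100)
  'a': [9/10 + 1/10*3/10, 9/10 + 1/10*9/10) = [93/100, 99/100) <- contains code 987/1000
  'b': [9/10 + 1/10*9/10, 9/10 + 1/10*1/1) = [99/100, 1/1)
  emit 'a', narrow to [93/100, 99/100)
Step 3: interval [93/100, 99/100), width = 99/100 - 93/100 = 3/50
  'f': [93/100 + 3/50*0/1, 93/100 + 3/50*1/5) = [93/100, 471/500)
  'e': [93/100 + 3/50*1/5, 93/100 + 3/50*3/10) = [471/500, 237/250)
  'a': [93/100 + 3/50*3/10, 93/100 + 3/50*9/10) = [237/250, 123/125)
  'b': [93/100 + 3/50*9/10, 93/100 + 3/50*1/1) = [123/125, 99/100) <- contains code 987/1000
  emit 'b', narrow to [123/125, 99/100)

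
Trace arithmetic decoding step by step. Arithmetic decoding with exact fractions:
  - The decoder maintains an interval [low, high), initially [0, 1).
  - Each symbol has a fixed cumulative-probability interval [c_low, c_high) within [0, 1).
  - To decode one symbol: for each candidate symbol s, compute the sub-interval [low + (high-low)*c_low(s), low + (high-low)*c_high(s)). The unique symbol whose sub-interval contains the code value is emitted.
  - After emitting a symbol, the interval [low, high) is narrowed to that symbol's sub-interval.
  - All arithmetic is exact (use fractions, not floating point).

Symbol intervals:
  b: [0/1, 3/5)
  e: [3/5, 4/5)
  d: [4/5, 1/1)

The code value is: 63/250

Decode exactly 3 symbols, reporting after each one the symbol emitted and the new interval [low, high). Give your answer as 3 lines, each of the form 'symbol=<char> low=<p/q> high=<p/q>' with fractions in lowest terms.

Answer: symbol=b low=0/1 high=3/5
symbol=b low=0/1 high=9/25
symbol=e low=27/125 high=36/125

Derivation:
Step 1: interval [0/1, 1/1), width = 1/1 - 0/1 = 1/1
  'b': [0/1 + 1/1*0/1, 0/1 + 1/1*3/5) = [0/1, 3/5) <- contains code 63/250
  'e': [0/1 + 1/1*3/5, 0/1 + 1/1*4/5) = [3/5, 4/5)
  'd': [0/1 + 1/1*4/5, 0/1 + 1/1*1/1) = [4/5, 1/1)
  emit 'b', narrow to [0/1, 3/5)
Step 2: interval [0/1, 3/5), width = 3/5 - 0/1 = 3/5
  'b': [0/1 + 3/5*0/1, 0/1 + 3/5*3/5) = [0/1, 9/25) <- contains code 63/250
  'e': [0/1 + 3/5*3/5, 0/1 + 3/5*4/5) = [9/25, 12/25)
  'd': [0/1 + 3/5*4/5, 0/1 + 3/5*1/1) = [12/25, 3/5)
  emit 'b', narrow to [0/1, 9/25)
Step 3: interval [0/1, 9/25), width = 9/25 - 0/1 = 9/25
  'b': [0/1 + 9/25*0/1, 0/1 + 9/25*3/5) = [0/1, 27/125)
  'e': [0/1 + 9/25*3/5, 0/1 + 9/25*4/5) = [27/125, 36/125) <- contains code 63/250
  'd': [0/1 + 9/25*4/5, 0/1 + 9/25*1/1) = [36/125, 9/25)
  emit 'e', narrow to [27/125, 36/125)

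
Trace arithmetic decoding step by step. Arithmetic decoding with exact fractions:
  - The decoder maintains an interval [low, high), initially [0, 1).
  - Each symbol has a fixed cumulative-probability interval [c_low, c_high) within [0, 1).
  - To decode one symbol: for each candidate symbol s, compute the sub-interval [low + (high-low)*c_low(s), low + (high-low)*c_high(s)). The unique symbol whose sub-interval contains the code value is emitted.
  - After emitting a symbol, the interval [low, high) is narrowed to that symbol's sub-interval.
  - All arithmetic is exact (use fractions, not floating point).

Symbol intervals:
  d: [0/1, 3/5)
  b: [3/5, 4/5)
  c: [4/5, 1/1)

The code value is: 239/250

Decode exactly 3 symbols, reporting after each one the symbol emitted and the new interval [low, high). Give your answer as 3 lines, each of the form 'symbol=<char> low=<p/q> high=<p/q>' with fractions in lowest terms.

Answer: symbol=c low=4/5 high=1/1
symbol=b low=23/25 high=24/25
symbol=c low=119/125 high=24/25

Derivation:
Step 1: interval [0/1, 1/1), width = 1/1 - 0/1 = 1/1
  'd': [0/1 + 1/1*0/1, 0/1 + 1/1*3/5) = [0/1, 3/5)
  'b': [0/1 + 1/1*3/5, 0/1 + 1/1*4/5) = [3/5, 4/5)
  'c': [0/1 + 1/1*4/5, 0/1 + 1/1*1/1) = [4/5, 1/1) <- contains code 239/250
  emit 'c', narrow to [4/5, 1/1)
Step 2: interval [4/5, 1/1), width = 1/1 - 4/5 = 1/5
  'd': [4/5 + 1/5*0/1, 4/5 + 1/5*3/5) = [4/5, 23/25)
  'b': [4/5 + 1/5*3/5, 4/5 + 1/5*4/5) = [23/25, 24/25) <- contains code 239/250
  'c': [4/5 + 1/5*4/5, 4/5 + 1/5*1/1) = [24/25, 1/1)
  emit 'b', narrow to [23/25, 24/25)
Step 3: interval [23/25, 24/25), width = 24/25 - 23/25 = 1/25
  'd': [23/25 + 1/25*0/1, 23/25 + 1/25*3/5) = [23/25, 118/125)
  'b': [23/25 + 1/25*3/5, 23/25 + 1/25*4/5) = [118/125, 119/125)
  'c': [23/25 + 1/25*4/5, 23/25 + 1/25*1/1) = [119/125, 24/25) <- contains code 239/250
  emit 'c', narrow to [119/125, 24/25)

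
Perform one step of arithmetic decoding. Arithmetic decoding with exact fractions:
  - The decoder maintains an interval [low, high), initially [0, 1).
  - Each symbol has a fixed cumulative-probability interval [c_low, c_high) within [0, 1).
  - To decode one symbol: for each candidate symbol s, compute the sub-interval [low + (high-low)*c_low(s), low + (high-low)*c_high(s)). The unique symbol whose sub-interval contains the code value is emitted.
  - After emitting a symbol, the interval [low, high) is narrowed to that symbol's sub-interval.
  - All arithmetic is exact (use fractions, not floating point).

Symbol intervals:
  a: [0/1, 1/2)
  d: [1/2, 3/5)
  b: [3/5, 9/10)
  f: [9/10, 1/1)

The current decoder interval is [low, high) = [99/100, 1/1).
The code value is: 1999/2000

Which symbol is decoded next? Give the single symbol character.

Answer: f

Derivation:
Interval width = high − low = 1/1 − 99/100 = 1/100
Scaled code = (code − low) / width = (1999/2000 − 99/100) / 1/100 = 19/20
  a: [0/1, 1/2) 
  d: [1/2, 3/5) 
  b: [3/5, 9/10) 
  f: [9/10, 1/1) ← scaled code falls here ✓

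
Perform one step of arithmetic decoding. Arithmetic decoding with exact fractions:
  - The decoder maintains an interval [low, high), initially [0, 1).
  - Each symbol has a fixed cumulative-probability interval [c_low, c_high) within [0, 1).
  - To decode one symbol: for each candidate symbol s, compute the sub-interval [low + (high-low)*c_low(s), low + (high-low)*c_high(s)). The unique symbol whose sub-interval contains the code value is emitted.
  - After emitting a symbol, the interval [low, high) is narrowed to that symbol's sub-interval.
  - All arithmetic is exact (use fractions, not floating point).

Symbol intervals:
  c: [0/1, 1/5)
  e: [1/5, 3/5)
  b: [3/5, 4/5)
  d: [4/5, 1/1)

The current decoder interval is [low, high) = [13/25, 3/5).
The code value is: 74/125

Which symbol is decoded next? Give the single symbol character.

Answer: d

Derivation:
Interval width = high − low = 3/5 − 13/25 = 2/25
Scaled code = (code − low) / width = (74/125 − 13/25) / 2/25 = 9/10
  c: [0/1, 1/5) 
  e: [1/5, 3/5) 
  b: [3/5, 4/5) 
  d: [4/5, 1/1) ← scaled code falls here ✓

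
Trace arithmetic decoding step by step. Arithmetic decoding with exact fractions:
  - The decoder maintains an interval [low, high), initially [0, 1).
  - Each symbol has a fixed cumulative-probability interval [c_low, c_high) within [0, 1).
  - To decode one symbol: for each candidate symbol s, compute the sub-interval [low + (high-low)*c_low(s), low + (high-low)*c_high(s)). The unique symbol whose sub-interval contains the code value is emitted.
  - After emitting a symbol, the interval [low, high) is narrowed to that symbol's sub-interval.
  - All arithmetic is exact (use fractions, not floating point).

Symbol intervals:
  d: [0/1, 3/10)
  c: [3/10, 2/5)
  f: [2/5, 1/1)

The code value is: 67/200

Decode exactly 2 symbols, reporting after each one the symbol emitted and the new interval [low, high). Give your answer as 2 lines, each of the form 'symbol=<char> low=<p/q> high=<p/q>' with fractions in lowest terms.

Answer: symbol=c low=3/10 high=2/5
symbol=c low=33/100 high=17/50

Derivation:
Step 1: interval [0/1, 1/1), width = 1/1 - 0/1 = 1/1
  'd': [0/1 + 1/1*0/1, 0/1 + 1/1*3/10) = [0/1, 3/10)
  'c': [0/1 + 1/1*3/10, 0/1 + 1/1*2/5) = [3/10, 2/5) <- contains code 67/200
  'f': [0/1 + 1/1*2/5, 0/1 + 1/1*1/1) = [2/5, 1/1)
  emit 'c', narrow to [3/10, 2/5)
Step 2: interval [3/10, 2/5), width = 2/5 - 3/10 = 1/10
  'd': [3/10 + 1/10*0/1, 3/10 + 1/10*3/10) = [3/10, 33/100)
  'c': [3/10 + 1/10*3/10, 3/10 + 1/10*2/5) = [33/100, 17/50) <- contains code 67/200
  'f': [3/10 + 1/10*2/5, 3/10 + 1/10*1/1) = [17/50, 2/5)
  emit 'c', narrow to [33/100, 17/50)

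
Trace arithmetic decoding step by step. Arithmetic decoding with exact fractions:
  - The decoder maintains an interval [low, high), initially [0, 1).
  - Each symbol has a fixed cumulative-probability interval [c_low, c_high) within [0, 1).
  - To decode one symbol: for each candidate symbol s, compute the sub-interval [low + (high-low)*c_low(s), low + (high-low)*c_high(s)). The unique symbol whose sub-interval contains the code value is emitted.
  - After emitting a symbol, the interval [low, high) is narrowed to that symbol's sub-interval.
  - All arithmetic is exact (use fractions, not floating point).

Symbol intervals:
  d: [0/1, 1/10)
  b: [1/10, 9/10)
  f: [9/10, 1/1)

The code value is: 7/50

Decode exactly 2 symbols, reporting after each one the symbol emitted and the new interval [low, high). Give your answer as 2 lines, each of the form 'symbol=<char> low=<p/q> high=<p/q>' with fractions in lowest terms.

Step 1: interval [0/1, 1/1), width = 1/1 - 0/1 = 1/1
  'd': [0/1 + 1/1*0/1, 0/1 + 1/1*1/10) = [0/1, 1/10)
  'b': [0/1 + 1/1*1/10, 0/1 + 1/1*9/10) = [1/10, 9/10) <- contains code 7/50
  'f': [0/1 + 1/1*9/10, 0/1 + 1/1*1/1) = [9/10, 1/1)
  emit 'b', narrow to [1/10, 9/10)
Step 2: interval [1/10, 9/10), width = 9/10 - 1/10 = 4/5
  'd': [1/10 + 4/5*0/1, 1/10 + 4/5*1/10) = [1/10, 9/50) <- contains code 7/50
  'b': [1/10 + 4/5*1/10, 1/10 + 4/5*9/10) = [9/50, 41/50)
  'f': [1/10 + 4/5*9/10, 1/10 + 4/5*1/1) = [41/50, 9/10)
  emit 'd', narrow to [1/10, 9/50)

Answer: symbol=b low=1/10 high=9/10
symbol=d low=1/10 high=9/50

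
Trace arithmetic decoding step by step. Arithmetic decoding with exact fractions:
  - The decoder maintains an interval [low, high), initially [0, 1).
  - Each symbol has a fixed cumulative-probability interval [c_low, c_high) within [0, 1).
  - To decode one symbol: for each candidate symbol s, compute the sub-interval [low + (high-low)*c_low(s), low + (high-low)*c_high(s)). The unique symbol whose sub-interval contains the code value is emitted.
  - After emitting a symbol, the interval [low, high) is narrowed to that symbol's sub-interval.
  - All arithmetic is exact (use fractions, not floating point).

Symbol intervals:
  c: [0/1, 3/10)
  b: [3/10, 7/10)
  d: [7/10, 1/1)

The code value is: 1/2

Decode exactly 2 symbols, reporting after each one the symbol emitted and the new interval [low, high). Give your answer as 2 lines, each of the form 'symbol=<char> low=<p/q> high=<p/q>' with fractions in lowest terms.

Answer: symbol=b low=3/10 high=7/10
symbol=b low=21/50 high=29/50

Derivation:
Step 1: interval [0/1, 1/1), width = 1/1 - 0/1 = 1/1
  'c': [0/1 + 1/1*0/1, 0/1 + 1/1*3/10) = [0/1, 3/10)
  'b': [0/1 + 1/1*3/10, 0/1 + 1/1*7/10) = [3/10, 7/10) <- contains code 1/2
  'd': [0/1 + 1/1*7/10, 0/1 + 1/1*1/1) = [7/10, 1/1)
  emit 'b', narrow to [3/10, 7/10)
Step 2: interval [3/10, 7/10), width = 7/10 - 3/10 = 2/5
  'c': [3/10 + 2/5*0/1, 3/10 + 2/5*3/10) = [3/10, 21/50)
  'b': [3/10 + 2/5*3/10, 3/10 + 2/5*7/10) = [21/50, 29/50) <- contains code 1/2
  'd': [3/10 + 2/5*7/10, 3/10 + 2/5*1/1) = [29/50, 7/10)
  emit 'b', narrow to [21/50, 29/50)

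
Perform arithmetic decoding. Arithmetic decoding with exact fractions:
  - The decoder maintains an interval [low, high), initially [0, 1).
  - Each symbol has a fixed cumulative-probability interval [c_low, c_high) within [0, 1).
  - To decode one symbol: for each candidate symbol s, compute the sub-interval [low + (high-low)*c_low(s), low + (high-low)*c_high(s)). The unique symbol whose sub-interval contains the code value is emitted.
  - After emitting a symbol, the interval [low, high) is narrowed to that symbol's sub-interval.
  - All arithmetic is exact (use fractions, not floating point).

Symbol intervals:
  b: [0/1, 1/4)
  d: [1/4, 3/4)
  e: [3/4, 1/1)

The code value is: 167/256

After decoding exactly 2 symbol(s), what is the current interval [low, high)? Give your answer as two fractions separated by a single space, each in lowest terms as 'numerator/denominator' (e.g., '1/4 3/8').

Step 1: interval [0/1, 1/1), width = 1/1 - 0/1 = 1/1
  'b': [0/1 + 1/1*0/1, 0/1 + 1/1*1/4) = [0/1, 1/4)
  'd': [0/1 + 1/1*1/4, 0/1 + 1/1*3/4) = [1/4, 3/4) <- contains code 167/256
  'e': [0/1 + 1/1*3/4, 0/1 + 1/1*1/1) = [3/4, 1/1)
  emit 'd', narrow to [1/4, 3/4)
Step 2: interval [1/4, 3/4), width = 3/4 - 1/4 = 1/2
  'b': [1/4 + 1/2*0/1, 1/4 + 1/2*1/4) = [1/4, 3/8)
  'd': [1/4 + 1/2*1/4, 1/4 + 1/2*3/4) = [3/8, 5/8)
  'e': [1/4 + 1/2*3/4, 1/4 + 1/2*1/1) = [5/8, 3/4) <- contains code 167/256
  emit 'e', narrow to [5/8, 3/4)

Answer: 5/8 3/4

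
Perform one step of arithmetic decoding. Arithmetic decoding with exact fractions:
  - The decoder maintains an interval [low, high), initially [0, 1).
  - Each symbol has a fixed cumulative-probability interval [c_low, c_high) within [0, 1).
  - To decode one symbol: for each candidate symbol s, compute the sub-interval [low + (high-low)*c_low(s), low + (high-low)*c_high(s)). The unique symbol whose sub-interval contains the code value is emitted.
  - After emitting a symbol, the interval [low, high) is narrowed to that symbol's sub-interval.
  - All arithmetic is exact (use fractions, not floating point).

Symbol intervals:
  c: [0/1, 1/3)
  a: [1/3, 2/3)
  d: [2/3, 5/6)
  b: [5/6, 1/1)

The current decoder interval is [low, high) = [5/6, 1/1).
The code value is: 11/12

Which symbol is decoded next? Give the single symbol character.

Answer: a

Derivation:
Interval width = high − low = 1/1 − 5/6 = 1/6
Scaled code = (code − low) / width = (11/12 − 5/6) / 1/6 = 1/2
  c: [0/1, 1/3) 
  a: [1/3, 2/3) ← scaled code falls here ✓
  d: [2/3, 5/6) 
  b: [5/6, 1/1) 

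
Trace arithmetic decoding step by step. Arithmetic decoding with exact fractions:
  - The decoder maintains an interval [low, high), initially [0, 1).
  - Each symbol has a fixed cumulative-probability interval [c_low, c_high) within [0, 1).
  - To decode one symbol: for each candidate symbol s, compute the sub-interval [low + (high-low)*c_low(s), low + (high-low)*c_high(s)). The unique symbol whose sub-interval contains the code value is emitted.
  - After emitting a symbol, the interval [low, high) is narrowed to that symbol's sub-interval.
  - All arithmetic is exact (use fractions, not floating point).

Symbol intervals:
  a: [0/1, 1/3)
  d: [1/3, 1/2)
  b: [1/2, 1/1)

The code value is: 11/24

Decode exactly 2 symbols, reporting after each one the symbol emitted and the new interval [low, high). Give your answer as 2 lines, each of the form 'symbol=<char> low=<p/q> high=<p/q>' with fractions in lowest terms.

Answer: symbol=d low=1/3 high=1/2
symbol=b low=5/12 high=1/2

Derivation:
Step 1: interval [0/1, 1/1), width = 1/1 - 0/1 = 1/1
  'a': [0/1 + 1/1*0/1, 0/1 + 1/1*1/3) = [0/1, 1/3)
  'd': [0/1 + 1/1*1/3, 0/1 + 1/1*1/2) = [1/3, 1/2) <- contains code 11/24
  'b': [0/1 + 1/1*1/2, 0/1 + 1/1*1/1) = [1/2, 1/1)
  emit 'd', narrow to [1/3, 1/2)
Step 2: interval [1/3, 1/2), width = 1/2 - 1/3 = 1/6
  'a': [1/3 + 1/6*0/1, 1/3 + 1/6*1/3) = [1/3, 7/18)
  'd': [1/3 + 1/6*1/3, 1/3 + 1/6*1/2) = [7/18, 5/12)
  'b': [1/3 + 1/6*1/2, 1/3 + 1/6*1/1) = [5/12, 1/2) <- contains code 11/24
  emit 'b', narrow to [5/12, 1/2)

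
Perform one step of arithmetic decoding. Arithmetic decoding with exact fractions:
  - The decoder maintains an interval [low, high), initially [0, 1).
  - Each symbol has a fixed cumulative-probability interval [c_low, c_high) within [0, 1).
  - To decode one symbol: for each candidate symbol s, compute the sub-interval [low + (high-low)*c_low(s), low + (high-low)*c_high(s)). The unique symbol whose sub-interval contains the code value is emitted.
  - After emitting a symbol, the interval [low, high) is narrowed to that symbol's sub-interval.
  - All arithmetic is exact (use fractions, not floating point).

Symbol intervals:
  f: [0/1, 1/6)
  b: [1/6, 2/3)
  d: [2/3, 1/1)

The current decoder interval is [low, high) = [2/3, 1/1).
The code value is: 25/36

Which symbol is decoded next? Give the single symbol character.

Answer: f

Derivation:
Interval width = high − low = 1/1 − 2/3 = 1/3
Scaled code = (code − low) / width = (25/36 − 2/3) / 1/3 = 1/12
  f: [0/1, 1/6) ← scaled code falls here ✓
  b: [1/6, 2/3) 
  d: [2/3, 1/1) 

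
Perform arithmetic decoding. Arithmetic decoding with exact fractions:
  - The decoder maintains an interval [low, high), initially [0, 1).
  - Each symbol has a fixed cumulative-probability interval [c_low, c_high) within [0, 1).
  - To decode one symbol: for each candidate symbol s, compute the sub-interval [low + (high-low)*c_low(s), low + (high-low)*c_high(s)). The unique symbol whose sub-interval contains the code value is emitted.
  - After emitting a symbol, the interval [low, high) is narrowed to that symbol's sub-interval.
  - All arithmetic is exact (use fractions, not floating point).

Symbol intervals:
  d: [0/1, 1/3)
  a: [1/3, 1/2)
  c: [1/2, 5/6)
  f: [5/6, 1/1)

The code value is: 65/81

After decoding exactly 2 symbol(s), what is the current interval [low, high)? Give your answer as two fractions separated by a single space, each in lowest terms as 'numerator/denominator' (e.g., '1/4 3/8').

Step 1: interval [0/1, 1/1), width = 1/1 - 0/1 = 1/1
  'd': [0/1 + 1/1*0/1, 0/1 + 1/1*1/3) = [0/1, 1/3)
  'a': [0/1 + 1/1*1/3, 0/1 + 1/1*1/2) = [1/3, 1/2)
  'c': [0/1 + 1/1*1/2, 0/1 + 1/1*5/6) = [1/2, 5/6) <- contains code 65/81
  'f': [0/1 + 1/1*5/6, 0/1 + 1/1*1/1) = [5/6, 1/1)
  emit 'c', narrow to [1/2, 5/6)
Step 2: interval [1/2, 5/6), width = 5/6 - 1/2 = 1/3
  'd': [1/2 + 1/3*0/1, 1/2 + 1/3*1/3) = [1/2, 11/18)
  'a': [1/2 + 1/3*1/3, 1/2 + 1/3*1/2) = [11/18, 2/3)
  'c': [1/2 + 1/3*1/2, 1/2 + 1/3*5/6) = [2/3, 7/9)
  'f': [1/2 + 1/3*5/6, 1/2 + 1/3*1/1) = [7/9, 5/6) <- contains code 65/81
  emit 'f', narrow to [7/9, 5/6)

Answer: 7/9 5/6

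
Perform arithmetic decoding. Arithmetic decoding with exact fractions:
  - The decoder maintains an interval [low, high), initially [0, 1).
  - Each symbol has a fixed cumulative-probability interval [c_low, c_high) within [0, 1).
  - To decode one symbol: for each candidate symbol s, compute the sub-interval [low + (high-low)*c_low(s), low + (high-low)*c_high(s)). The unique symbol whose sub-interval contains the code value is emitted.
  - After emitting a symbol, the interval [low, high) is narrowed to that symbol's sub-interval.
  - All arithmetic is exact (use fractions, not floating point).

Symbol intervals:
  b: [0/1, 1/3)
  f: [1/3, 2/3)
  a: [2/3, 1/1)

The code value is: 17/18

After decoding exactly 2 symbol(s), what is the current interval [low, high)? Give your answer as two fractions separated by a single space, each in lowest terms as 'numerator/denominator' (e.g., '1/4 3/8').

Answer: 8/9 1/1

Derivation:
Step 1: interval [0/1, 1/1), width = 1/1 - 0/1 = 1/1
  'b': [0/1 + 1/1*0/1, 0/1 + 1/1*1/3) = [0/1, 1/3)
  'f': [0/1 + 1/1*1/3, 0/1 + 1/1*2/3) = [1/3, 2/3)
  'a': [0/1 + 1/1*2/3, 0/1 + 1/1*1/1) = [2/3, 1/1) <- contains code 17/18
  emit 'a', narrow to [2/3, 1/1)
Step 2: interval [2/3, 1/1), width = 1/1 - 2/3 = 1/3
  'b': [2/3 + 1/3*0/1, 2/3 + 1/3*1/3) = [2/3, 7/9)
  'f': [2/3 + 1/3*1/3, 2/3 + 1/3*2/3) = [7/9, 8/9)
  'a': [2/3 + 1/3*2/3, 2/3 + 1/3*1/1) = [8/9, 1/1) <- contains code 17/18
  emit 'a', narrow to [8/9, 1/1)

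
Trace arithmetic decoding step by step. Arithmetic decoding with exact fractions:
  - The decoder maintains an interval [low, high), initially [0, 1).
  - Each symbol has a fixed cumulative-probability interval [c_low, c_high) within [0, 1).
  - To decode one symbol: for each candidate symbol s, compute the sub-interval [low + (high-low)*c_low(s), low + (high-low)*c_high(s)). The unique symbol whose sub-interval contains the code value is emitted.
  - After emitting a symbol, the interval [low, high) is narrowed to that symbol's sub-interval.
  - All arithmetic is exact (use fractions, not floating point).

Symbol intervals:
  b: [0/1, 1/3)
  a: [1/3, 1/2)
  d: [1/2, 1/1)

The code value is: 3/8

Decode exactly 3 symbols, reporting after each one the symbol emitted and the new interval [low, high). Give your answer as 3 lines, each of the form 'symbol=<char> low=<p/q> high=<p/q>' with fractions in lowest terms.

Answer: symbol=a low=1/3 high=1/2
symbol=b low=1/3 high=7/18
symbol=d low=13/36 high=7/18

Derivation:
Step 1: interval [0/1, 1/1), width = 1/1 - 0/1 = 1/1
  'b': [0/1 + 1/1*0/1, 0/1 + 1/1*1/3) = [0/1, 1/3)
  'a': [0/1 + 1/1*1/3, 0/1 + 1/1*1/2) = [1/3, 1/2) <- contains code 3/8
  'd': [0/1 + 1/1*1/2, 0/1 + 1/1*1/1) = [1/2, 1/1)
  emit 'a', narrow to [1/3, 1/2)
Step 2: interval [1/3, 1/2), width = 1/2 - 1/3 = 1/6
  'b': [1/3 + 1/6*0/1, 1/3 + 1/6*1/3) = [1/3, 7/18) <- contains code 3/8
  'a': [1/3 + 1/6*1/3, 1/3 + 1/6*1/2) = [7/18, 5/12)
  'd': [1/3 + 1/6*1/2, 1/3 + 1/6*1/1) = [5/12, 1/2)
  emit 'b', narrow to [1/3, 7/18)
Step 3: interval [1/3, 7/18), width = 7/18 - 1/3 = 1/18
  'b': [1/3 + 1/18*0/1, 1/3 + 1/18*1/3) = [1/3, 19/54)
  'a': [1/3 + 1/18*1/3, 1/3 + 1/18*1/2) = [19/54, 13/36)
  'd': [1/3 + 1/18*1/2, 1/3 + 1/18*1/1) = [13/36, 7/18) <- contains code 3/8
  emit 'd', narrow to [13/36, 7/18)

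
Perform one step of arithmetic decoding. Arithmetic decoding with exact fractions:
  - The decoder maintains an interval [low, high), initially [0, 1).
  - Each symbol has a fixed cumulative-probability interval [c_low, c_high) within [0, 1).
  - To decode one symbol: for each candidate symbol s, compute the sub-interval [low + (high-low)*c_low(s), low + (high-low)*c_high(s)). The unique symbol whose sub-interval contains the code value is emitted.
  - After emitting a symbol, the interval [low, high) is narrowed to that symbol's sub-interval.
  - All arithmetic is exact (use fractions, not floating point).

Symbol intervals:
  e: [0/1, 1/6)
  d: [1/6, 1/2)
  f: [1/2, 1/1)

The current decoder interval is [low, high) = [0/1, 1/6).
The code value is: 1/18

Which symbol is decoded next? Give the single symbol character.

Interval width = high − low = 1/6 − 0/1 = 1/6
Scaled code = (code − low) / width = (1/18 − 0/1) / 1/6 = 1/3
  e: [0/1, 1/6) 
  d: [1/6, 1/2) ← scaled code falls here ✓
  f: [1/2, 1/1) 

Answer: d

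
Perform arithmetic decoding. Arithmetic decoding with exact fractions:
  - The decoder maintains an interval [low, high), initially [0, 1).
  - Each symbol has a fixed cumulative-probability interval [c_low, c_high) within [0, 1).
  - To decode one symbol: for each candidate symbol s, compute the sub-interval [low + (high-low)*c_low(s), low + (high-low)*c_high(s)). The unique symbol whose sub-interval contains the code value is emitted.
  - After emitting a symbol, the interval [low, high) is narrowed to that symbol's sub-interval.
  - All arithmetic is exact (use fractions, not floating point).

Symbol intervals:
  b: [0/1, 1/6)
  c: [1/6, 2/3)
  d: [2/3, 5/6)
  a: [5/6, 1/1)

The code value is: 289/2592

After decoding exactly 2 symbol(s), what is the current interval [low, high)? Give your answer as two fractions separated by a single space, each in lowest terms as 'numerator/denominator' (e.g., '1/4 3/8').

Step 1: interval [0/1, 1/1), width = 1/1 - 0/1 = 1/1
  'b': [0/1 + 1/1*0/1, 0/1 + 1/1*1/6) = [0/1, 1/6) <- contains code 289/2592
  'c': [0/1 + 1/1*1/6, 0/1 + 1/1*2/3) = [1/6, 2/3)
  'd': [0/1 + 1/1*2/3, 0/1 + 1/1*5/6) = [2/3, 5/6)
  'a': [0/1 + 1/1*5/6, 0/1 + 1/1*1/1) = [5/6, 1/1)
  emit 'b', narrow to [0/1, 1/6)
Step 2: interval [0/1, 1/6), width = 1/6 - 0/1 = 1/6
  'b': [0/1 + 1/6*0/1, 0/1 + 1/6*1/6) = [0/1, 1/36)
  'c': [0/1 + 1/6*1/6, 0/1 + 1/6*2/3) = [1/36, 1/9)
  'd': [0/1 + 1/6*2/3, 0/1 + 1/6*5/6) = [1/9, 5/36) <- contains code 289/2592
  'a': [0/1 + 1/6*5/6, 0/1 + 1/6*1/1) = [5/36, 1/6)
  emit 'd', narrow to [1/9, 5/36)

Answer: 1/9 5/36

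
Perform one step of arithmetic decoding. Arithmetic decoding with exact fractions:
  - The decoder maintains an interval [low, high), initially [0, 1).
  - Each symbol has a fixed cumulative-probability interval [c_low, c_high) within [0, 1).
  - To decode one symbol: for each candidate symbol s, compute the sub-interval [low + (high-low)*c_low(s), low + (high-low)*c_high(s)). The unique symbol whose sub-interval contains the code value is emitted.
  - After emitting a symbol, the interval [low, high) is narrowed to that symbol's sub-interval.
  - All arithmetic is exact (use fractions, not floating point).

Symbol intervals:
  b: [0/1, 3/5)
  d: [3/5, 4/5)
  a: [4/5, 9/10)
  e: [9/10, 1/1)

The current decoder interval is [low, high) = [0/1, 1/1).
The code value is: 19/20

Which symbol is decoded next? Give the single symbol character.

Answer: e

Derivation:
Interval width = high − low = 1/1 − 0/1 = 1/1
Scaled code = (code − low) / width = (19/20 − 0/1) / 1/1 = 19/20
  b: [0/1, 3/5) 
  d: [3/5, 4/5) 
  a: [4/5, 9/10) 
  e: [9/10, 1/1) ← scaled code falls here ✓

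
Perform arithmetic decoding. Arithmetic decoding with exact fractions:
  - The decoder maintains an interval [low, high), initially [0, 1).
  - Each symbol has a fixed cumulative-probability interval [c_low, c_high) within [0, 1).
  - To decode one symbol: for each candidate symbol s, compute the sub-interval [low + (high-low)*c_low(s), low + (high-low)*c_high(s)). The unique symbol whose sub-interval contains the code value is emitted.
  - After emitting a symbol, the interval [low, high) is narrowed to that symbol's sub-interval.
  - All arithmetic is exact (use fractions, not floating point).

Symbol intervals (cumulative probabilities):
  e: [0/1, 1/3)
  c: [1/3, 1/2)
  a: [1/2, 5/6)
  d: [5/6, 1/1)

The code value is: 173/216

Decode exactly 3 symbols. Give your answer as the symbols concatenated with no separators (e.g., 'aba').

Step 1: interval [0/1, 1/1), width = 1/1 - 0/1 = 1/1
  'e': [0/1 + 1/1*0/1, 0/1 + 1/1*1/3) = [0/1, 1/3)
  'c': [0/1 + 1/1*1/3, 0/1 + 1/1*1/2) = [1/3, 1/2)
  'a': [0/1 + 1/1*1/2, 0/1 + 1/1*5/6) = [1/2, 5/6) <- contains code 173/216
  'd': [0/1 + 1/1*5/6, 0/1 + 1/1*1/1) = [5/6, 1/1)
  emit 'a', narrow to [1/2, 5/6)
Step 2: interval [1/2, 5/6), width = 5/6 - 1/2 = 1/3
  'e': [1/2 + 1/3*0/1, 1/2 + 1/3*1/3) = [1/2, 11/18)
  'c': [1/2 + 1/3*1/3, 1/2 + 1/3*1/2) = [11/18, 2/3)
  'a': [1/2 + 1/3*1/2, 1/2 + 1/3*5/6) = [2/3, 7/9)
  'd': [1/2 + 1/3*5/6, 1/2 + 1/3*1/1) = [7/9, 5/6) <- contains code 173/216
  emit 'd', narrow to [7/9, 5/6)
Step 3: interval [7/9, 5/6), width = 5/6 - 7/9 = 1/18
  'e': [7/9 + 1/18*0/1, 7/9 + 1/18*1/3) = [7/9, 43/54)
  'c': [7/9 + 1/18*1/3, 7/9 + 1/18*1/2) = [43/54, 29/36) <- contains code 173/216
  'a': [7/9 + 1/18*1/2, 7/9 + 1/18*5/6) = [29/36, 89/108)
  'd': [7/9 + 1/18*5/6, 7/9 + 1/18*1/1) = [89/108, 5/6)
  emit 'c', narrow to [43/54, 29/36)

Answer: adc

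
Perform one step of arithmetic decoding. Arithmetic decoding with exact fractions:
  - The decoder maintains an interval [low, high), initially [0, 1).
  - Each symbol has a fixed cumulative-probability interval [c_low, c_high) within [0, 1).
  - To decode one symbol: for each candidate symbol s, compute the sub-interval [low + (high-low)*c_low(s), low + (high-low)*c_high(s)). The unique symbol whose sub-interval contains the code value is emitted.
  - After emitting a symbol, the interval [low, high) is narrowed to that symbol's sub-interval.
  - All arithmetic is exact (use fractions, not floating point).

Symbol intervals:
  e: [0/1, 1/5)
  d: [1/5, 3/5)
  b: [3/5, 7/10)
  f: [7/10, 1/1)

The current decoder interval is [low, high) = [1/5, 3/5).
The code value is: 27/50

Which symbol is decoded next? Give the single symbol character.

Answer: f

Derivation:
Interval width = high − low = 3/5 − 1/5 = 2/5
Scaled code = (code − low) / width = (27/50 − 1/5) / 2/5 = 17/20
  e: [0/1, 1/5) 
  d: [1/5, 3/5) 
  b: [3/5, 7/10) 
  f: [7/10, 1/1) ← scaled code falls here ✓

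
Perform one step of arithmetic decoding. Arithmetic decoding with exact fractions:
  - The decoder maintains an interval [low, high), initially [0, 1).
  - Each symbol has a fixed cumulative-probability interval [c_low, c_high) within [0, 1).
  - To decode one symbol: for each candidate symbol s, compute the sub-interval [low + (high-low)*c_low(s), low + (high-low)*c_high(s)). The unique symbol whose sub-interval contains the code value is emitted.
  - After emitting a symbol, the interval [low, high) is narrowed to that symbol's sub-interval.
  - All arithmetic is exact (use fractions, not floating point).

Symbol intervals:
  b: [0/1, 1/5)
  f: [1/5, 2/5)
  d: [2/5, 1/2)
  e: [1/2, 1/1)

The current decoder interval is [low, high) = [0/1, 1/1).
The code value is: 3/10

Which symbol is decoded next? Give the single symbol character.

Interval width = high − low = 1/1 − 0/1 = 1/1
Scaled code = (code − low) / width = (3/10 − 0/1) / 1/1 = 3/10
  b: [0/1, 1/5) 
  f: [1/5, 2/5) ← scaled code falls here ✓
  d: [2/5, 1/2) 
  e: [1/2, 1/1) 

Answer: f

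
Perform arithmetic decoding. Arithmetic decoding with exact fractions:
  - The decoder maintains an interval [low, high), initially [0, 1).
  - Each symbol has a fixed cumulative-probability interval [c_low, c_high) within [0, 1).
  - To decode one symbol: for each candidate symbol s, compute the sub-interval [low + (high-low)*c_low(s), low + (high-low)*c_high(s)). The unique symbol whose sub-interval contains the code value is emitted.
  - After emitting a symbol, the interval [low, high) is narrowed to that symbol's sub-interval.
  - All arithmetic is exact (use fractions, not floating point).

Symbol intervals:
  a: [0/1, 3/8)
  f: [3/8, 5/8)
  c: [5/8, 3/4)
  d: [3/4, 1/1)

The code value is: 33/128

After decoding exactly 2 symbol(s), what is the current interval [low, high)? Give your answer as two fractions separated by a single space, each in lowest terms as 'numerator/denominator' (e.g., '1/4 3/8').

Answer: 15/64 9/32

Derivation:
Step 1: interval [0/1, 1/1), width = 1/1 - 0/1 = 1/1
  'a': [0/1 + 1/1*0/1, 0/1 + 1/1*3/8) = [0/1, 3/8) <- contains code 33/128
  'f': [0/1 + 1/1*3/8, 0/1 + 1/1*5/8) = [3/8, 5/8)
  'c': [0/1 + 1/1*5/8, 0/1 + 1/1*3/4) = [5/8, 3/4)
  'd': [0/1 + 1/1*3/4, 0/1 + 1/1*1/1) = [3/4, 1/1)
  emit 'a', narrow to [0/1, 3/8)
Step 2: interval [0/1, 3/8), width = 3/8 - 0/1 = 3/8
  'a': [0/1 + 3/8*0/1, 0/1 + 3/8*3/8) = [0/1, 9/64)
  'f': [0/1 + 3/8*3/8, 0/1 + 3/8*5/8) = [9/64, 15/64)
  'c': [0/1 + 3/8*5/8, 0/1 + 3/8*3/4) = [15/64, 9/32) <- contains code 33/128
  'd': [0/1 + 3/8*3/4, 0/1 + 3/8*1/1) = [9/32, 3/8)
  emit 'c', narrow to [15/64, 9/32)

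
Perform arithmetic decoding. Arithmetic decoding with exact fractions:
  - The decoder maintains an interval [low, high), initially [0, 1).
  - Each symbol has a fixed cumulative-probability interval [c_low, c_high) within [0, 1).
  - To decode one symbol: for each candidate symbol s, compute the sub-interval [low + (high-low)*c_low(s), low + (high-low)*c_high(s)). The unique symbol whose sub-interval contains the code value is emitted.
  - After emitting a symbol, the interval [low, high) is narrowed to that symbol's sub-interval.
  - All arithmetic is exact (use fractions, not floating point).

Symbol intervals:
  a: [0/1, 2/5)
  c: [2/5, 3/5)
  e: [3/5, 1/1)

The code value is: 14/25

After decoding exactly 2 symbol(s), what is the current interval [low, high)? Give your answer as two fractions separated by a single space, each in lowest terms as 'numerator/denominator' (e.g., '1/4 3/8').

Step 1: interval [0/1, 1/1), width = 1/1 - 0/1 = 1/1
  'a': [0/1 + 1/1*0/1, 0/1 + 1/1*2/5) = [0/1, 2/5)
  'c': [0/1 + 1/1*2/5, 0/1 + 1/1*3/5) = [2/5, 3/5) <- contains code 14/25
  'e': [0/1 + 1/1*3/5, 0/1 + 1/1*1/1) = [3/5, 1/1)
  emit 'c', narrow to [2/5, 3/5)
Step 2: interval [2/5, 3/5), width = 3/5 - 2/5 = 1/5
  'a': [2/5 + 1/5*0/1, 2/5 + 1/5*2/5) = [2/5, 12/25)
  'c': [2/5 + 1/5*2/5, 2/5 + 1/5*3/5) = [12/25, 13/25)
  'e': [2/5 + 1/5*3/5, 2/5 + 1/5*1/1) = [13/25, 3/5) <- contains code 14/25
  emit 'e', narrow to [13/25, 3/5)

Answer: 13/25 3/5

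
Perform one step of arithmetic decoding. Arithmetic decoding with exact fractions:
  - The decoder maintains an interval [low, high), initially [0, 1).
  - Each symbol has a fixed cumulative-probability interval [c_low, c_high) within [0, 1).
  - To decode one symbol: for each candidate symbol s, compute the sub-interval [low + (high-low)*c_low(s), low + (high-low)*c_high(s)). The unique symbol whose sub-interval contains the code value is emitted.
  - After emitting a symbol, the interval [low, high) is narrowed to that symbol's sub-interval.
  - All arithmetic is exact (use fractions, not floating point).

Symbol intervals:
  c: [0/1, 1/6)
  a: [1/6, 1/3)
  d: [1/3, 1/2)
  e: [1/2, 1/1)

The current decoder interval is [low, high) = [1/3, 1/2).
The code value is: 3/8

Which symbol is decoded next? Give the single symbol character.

Answer: a

Derivation:
Interval width = high − low = 1/2 − 1/3 = 1/6
Scaled code = (code − low) / width = (3/8 − 1/3) / 1/6 = 1/4
  c: [0/1, 1/6) 
  a: [1/6, 1/3) ← scaled code falls here ✓
  d: [1/3, 1/2) 
  e: [1/2, 1/1) 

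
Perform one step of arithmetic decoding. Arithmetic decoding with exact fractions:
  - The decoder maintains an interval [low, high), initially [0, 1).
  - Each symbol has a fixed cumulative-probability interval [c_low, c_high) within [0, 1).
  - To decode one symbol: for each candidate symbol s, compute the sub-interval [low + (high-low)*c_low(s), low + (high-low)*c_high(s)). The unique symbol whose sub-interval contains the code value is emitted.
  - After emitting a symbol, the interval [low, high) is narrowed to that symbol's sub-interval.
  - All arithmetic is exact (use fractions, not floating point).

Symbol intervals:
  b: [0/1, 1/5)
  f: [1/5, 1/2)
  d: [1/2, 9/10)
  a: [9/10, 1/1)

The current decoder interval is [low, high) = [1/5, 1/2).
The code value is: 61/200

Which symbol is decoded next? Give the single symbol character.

Interval width = high − low = 1/2 − 1/5 = 3/10
Scaled code = (code − low) / width = (61/200 − 1/5) / 3/10 = 7/20
  b: [0/1, 1/5) 
  f: [1/5, 1/2) ← scaled code falls here ✓
  d: [1/2, 9/10) 
  a: [9/10, 1/1) 

Answer: f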